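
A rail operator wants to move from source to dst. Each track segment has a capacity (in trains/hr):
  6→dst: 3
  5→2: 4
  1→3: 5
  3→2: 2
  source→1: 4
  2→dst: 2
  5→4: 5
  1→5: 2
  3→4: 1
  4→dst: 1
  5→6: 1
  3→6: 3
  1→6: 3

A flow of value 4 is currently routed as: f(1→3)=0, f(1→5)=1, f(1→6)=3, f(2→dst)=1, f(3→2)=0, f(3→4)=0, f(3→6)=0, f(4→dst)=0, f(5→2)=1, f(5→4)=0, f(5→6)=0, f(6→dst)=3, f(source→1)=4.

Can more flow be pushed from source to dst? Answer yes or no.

Residual reachable from source: {source}; dst is not reachable.
Saturated cut: source→1 with total capacity 4 = current flow value. Flow is maximum.

No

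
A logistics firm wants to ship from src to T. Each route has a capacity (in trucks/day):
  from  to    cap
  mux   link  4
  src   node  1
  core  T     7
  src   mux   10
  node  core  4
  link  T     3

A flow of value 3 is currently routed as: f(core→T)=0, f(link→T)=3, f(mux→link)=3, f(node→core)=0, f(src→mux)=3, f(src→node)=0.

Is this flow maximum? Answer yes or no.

No

Residual path src→node→core→T has bottleneck 1 > 0.
Pushing 1 along it raises the flow to 4, so the given flow is not maximum.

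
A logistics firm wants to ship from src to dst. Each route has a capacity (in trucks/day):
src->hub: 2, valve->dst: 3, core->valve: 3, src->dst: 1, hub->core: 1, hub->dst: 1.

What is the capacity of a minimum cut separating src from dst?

Max flow = 3 (via 3 augmenting paths).
In the residual at optimum, the set reachable from src is {src}.
Cut edges: src->hub (cap 2), src->dst (cap 1). Sum = 3.

3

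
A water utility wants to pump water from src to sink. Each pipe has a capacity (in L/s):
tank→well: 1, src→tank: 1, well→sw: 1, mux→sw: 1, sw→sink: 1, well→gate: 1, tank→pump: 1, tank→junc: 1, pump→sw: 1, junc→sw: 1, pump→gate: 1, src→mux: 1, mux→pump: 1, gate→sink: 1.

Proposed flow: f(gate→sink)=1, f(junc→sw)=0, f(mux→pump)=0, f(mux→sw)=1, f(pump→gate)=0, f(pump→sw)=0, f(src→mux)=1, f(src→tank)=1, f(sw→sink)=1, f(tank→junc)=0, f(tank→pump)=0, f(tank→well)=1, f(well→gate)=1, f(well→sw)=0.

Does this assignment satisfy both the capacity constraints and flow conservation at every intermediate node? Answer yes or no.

Every edge has 0 ≤ f(e) ≤ cap(e).
At each intermediate node, inflow equals outflow.

Yes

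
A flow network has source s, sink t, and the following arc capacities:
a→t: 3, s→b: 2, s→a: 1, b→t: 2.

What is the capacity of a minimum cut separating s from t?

Max flow = 3 (via 2 augmenting paths).
In the residual at optimum, the set reachable from s is {s}.
Cut edges: s→b (cap 2), s→a (cap 1). Sum = 3.

3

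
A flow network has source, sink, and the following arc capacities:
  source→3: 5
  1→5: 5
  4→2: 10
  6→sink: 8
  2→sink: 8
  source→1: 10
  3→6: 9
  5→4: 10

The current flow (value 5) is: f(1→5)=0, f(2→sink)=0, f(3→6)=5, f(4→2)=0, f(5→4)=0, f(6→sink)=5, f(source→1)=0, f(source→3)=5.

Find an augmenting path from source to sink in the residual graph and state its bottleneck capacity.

source→1→5→4→2→sink, bottleneck 5

Residual along source→1→5→4→2→sink: source→1: 10, 1→5: 5, 5→4: 10, 4→2: 10, 2→sink: 8.
Bottleneck = min = 5.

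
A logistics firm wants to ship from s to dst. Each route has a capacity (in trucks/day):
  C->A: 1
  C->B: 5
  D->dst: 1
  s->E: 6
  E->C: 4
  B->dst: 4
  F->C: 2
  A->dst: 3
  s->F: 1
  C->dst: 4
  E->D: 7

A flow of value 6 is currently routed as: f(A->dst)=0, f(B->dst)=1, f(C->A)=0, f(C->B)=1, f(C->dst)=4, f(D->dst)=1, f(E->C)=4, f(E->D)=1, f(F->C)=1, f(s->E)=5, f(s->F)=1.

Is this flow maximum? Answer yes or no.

Yes

Residual reachable from s: {D, E, s}; dst is not reachable.
Saturated cut: s->F, E->C, D->dst with total capacity 6 = current flow value. Flow is maximum.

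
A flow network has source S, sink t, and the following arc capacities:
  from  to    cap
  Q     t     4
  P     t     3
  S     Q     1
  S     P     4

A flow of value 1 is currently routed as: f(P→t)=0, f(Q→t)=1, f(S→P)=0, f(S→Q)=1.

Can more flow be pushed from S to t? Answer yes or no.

Residual path S→P→t has bottleneck 3 > 0.
Pushing 3 along it raises the flow to 4, so the given flow is not maximum.

Yes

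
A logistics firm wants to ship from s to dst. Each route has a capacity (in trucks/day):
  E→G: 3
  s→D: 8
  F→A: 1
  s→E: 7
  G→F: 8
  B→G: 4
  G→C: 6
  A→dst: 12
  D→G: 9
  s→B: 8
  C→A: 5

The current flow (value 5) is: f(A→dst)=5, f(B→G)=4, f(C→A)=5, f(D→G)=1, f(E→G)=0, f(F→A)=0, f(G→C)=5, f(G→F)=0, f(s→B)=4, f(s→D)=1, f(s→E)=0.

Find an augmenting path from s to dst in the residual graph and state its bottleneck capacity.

Residual along s→D→G→F→A→dst: s→D: 7, D→G: 8, G→F: 8, F→A: 1, A→dst: 7.
Bottleneck = min = 1.

s→D→G→F→A→dst, bottleneck 1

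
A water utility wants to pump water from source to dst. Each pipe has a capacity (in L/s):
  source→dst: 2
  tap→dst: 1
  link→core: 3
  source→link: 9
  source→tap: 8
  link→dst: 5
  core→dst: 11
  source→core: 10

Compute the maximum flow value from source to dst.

Augment source→dst: bottleneck 2. Total 2.
Augment source→link→dst: bottleneck 5. Total 7.
Augment source→tap→dst: bottleneck 1. Total 8.
Augment source→core→dst: bottleneck 10. Total 18.
Augment source→link→core→dst: bottleneck 1. Total 19.
No augmenting path remains in the residual graph.

19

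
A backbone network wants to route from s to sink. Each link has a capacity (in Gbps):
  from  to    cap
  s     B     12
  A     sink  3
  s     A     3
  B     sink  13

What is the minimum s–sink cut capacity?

Max flow = 15 (via 2 augmenting paths).
In the residual at optimum, the set reachable from s is {s}.
Cut edges: s→A (cap 3), s→B (cap 12). Sum = 15.

15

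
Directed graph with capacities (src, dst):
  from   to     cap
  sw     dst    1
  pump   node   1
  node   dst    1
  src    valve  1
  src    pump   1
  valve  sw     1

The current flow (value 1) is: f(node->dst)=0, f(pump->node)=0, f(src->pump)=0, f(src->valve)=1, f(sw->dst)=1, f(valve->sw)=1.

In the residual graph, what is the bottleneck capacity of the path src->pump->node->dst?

Residual capacities along the path: src->pump: 1, pump->node: 1, node->dst: 1.
Minimum is 1.

1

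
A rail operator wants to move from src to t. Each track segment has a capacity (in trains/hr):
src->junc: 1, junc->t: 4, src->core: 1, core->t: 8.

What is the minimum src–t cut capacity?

2

Max flow = 2 (via 2 augmenting paths).
In the residual at optimum, the set reachable from src is {src}.
Cut edges: src->core (cap 1), src->junc (cap 1). Sum = 2.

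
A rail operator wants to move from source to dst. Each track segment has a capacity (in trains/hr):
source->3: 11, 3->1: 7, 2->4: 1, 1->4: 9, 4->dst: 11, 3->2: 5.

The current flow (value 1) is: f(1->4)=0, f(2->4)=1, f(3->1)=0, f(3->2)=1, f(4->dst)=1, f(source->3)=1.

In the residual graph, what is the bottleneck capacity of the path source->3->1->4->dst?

7

Residual capacities along the path: source->3: 10, 3->1: 7, 1->4: 9, 4->dst: 10.
Minimum is 7.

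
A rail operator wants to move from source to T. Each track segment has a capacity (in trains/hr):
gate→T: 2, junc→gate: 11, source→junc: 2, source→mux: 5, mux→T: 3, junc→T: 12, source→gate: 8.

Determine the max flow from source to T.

Augment source→junc→T: bottleneck 2. Total 2.
Augment source→gate→T: bottleneck 2. Total 4.
Augment source→mux→T: bottleneck 3. Total 7.
No augmenting path remains in the residual graph.

7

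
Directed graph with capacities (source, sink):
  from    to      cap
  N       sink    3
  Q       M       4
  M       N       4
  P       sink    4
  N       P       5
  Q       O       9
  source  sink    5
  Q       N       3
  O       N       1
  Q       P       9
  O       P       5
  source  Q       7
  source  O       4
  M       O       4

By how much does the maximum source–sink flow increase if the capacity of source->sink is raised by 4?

Original max flow = 12.
After raising cap(source->sink), augmenting paths through that edge carry 4 more units.
New max flow = 16. Increase = 4.

4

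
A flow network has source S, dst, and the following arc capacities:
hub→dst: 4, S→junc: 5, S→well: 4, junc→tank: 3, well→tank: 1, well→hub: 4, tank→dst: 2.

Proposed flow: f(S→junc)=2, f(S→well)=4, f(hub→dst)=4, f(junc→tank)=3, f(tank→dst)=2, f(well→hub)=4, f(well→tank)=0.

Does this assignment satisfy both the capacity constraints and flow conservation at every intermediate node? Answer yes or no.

No

Conservation fails at junc: inflow 2 ≠ outflow 3.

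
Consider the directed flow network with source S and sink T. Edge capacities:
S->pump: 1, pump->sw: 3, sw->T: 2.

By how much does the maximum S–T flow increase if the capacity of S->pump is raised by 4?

Original max flow = 1.
After raising cap(S->pump), augmenting paths through that edge carry 1 more unit.
New max flow = 2. Increase = 1.

1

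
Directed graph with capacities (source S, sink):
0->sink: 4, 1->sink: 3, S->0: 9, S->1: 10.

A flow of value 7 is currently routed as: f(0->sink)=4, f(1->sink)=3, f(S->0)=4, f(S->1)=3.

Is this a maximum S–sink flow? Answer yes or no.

Residual reachable from S: {0, 1, S}; sink is not reachable.
Saturated cut: 0->sink, 1->sink with total capacity 7 = current flow value. Flow is maximum.

Yes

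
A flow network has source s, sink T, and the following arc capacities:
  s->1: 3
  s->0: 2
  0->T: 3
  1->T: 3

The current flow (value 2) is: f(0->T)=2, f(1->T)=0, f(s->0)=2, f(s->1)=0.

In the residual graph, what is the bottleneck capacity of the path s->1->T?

3

Residual capacities along the path: s->1: 3, 1->T: 3.
Minimum is 3.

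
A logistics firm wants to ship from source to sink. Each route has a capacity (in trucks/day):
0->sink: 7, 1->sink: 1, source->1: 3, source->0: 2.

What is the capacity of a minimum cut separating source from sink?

3

Max flow = 3 (via 2 augmenting paths).
In the residual at optimum, the set reachable from source is {1, source}.
Cut edges: source->0 (cap 2), 1->sink (cap 1). Sum = 3.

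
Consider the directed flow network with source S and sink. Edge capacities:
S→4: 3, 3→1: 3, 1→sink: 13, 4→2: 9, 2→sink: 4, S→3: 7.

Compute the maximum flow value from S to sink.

6

Augment S→4→2→sink: bottleneck 3. Total 3.
Augment S→3→1→sink: bottleneck 3. Total 6.
No augmenting path remains in the residual graph.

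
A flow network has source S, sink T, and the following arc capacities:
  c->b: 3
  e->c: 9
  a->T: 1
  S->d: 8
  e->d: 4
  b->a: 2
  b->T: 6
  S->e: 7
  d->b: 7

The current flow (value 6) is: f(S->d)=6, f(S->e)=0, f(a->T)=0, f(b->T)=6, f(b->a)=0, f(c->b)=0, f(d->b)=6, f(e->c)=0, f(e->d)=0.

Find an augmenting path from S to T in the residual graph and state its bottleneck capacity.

S->d->b->a->T, bottleneck 1

Residual along S->d->b->a->T: S->d: 2, d->b: 1, b->a: 2, a->T: 1.
Bottleneck = min = 1.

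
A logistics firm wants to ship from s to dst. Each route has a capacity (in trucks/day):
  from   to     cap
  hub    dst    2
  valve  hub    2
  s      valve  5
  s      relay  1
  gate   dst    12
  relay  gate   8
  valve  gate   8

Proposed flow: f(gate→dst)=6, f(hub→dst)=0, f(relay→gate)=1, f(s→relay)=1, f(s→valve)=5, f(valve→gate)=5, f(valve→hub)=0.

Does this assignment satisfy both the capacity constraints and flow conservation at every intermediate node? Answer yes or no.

Yes

Every edge has 0 ≤ f(e) ≤ cap(e).
At each intermediate node, inflow equals outflow.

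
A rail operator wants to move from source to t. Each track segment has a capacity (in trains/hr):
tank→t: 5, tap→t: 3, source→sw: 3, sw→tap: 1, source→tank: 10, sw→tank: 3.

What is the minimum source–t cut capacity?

6

Max flow = 6 (via 2 augmenting paths).
In the residual at optimum, the set reachable from source is {source, sw, tank}.
Cut edges: sw→tap (cap 1), tank→t (cap 5). Sum = 6.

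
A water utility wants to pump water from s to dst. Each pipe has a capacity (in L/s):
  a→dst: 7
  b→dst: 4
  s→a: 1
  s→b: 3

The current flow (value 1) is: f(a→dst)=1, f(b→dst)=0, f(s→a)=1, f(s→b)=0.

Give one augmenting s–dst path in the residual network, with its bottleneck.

s→b→dst, bottleneck 3

Residual along s→b→dst: s→b: 3, b→dst: 4.
Bottleneck = min = 3.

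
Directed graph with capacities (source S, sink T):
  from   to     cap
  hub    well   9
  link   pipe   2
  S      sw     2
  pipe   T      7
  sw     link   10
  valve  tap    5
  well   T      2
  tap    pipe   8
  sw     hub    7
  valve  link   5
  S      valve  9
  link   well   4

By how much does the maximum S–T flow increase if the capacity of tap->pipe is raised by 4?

0

Original max flow = 9.
Edge tap->pipe does not cross the min cut (source side {S, hub, link, sw, valve, well}), so extra capacity there cannot help.
New max flow = 9. Increase = 0.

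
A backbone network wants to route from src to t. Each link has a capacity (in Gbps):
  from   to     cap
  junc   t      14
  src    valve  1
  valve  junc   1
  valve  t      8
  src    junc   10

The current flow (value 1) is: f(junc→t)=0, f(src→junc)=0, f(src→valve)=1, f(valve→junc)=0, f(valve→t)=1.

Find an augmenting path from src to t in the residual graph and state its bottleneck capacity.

src→junc→t, bottleneck 10

Residual along src→junc→t: src→junc: 10, junc→t: 14.
Bottleneck = min = 10.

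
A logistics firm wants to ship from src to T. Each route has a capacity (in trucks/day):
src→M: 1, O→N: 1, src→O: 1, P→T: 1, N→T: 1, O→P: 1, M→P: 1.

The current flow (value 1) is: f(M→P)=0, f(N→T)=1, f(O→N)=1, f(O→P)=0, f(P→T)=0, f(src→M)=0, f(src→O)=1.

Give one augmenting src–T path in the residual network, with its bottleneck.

src→M→P→T, bottleneck 1

Residual along src→M→P→T: src→M: 1, M→P: 1, P→T: 1.
Bottleneck = min = 1.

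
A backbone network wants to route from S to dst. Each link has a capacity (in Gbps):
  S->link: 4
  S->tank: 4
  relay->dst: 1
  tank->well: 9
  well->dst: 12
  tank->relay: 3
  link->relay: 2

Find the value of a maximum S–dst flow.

5

Augment S->link->relay->dst: bottleneck 1. Total 1.
Augment S->tank->well->dst: bottleneck 4. Total 5.
No augmenting path remains in the residual graph.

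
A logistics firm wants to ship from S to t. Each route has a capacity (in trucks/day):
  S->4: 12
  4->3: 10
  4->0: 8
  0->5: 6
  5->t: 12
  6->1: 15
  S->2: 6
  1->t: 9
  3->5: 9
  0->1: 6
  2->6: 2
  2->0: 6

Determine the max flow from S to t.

18

Augment S->4->3->5->t: bottleneck 9. Total 9.
Augment S->4->0->5->t: bottleneck 3. Total 12.
Augment S->2->0->1->t: bottleneck 6. Total 18.
No augmenting path remains in the residual graph.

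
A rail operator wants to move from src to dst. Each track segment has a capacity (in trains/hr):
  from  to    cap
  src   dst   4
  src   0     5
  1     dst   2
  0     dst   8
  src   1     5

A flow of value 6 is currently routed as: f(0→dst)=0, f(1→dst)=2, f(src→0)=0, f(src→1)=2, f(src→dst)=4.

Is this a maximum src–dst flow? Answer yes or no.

Residual path src→0→dst has bottleneck 5 > 0.
Pushing 5 along it raises the flow to 11, so the given flow is not maximum.

No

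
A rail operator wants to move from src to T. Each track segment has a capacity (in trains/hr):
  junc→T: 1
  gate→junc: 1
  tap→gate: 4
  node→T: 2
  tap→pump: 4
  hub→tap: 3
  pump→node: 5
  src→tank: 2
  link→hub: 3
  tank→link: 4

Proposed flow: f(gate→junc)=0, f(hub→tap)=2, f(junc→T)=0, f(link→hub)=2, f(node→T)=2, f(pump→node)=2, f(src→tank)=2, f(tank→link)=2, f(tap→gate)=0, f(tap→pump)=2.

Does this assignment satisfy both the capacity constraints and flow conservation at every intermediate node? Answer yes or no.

Every edge has 0 ≤ f(e) ≤ cap(e).
At each intermediate node, inflow equals outflow.

Yes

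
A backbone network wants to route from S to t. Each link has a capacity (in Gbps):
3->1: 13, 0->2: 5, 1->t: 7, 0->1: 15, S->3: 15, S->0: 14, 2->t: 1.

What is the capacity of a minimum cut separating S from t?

Max flow = 8 (via 2 augmenting paths).
In the residual at optimum, the set reachable from S is {0, 1, 2, 3, S}.
Cut edges: 1->t (cap 7), 2->t (cap 1). Sum = 8.

8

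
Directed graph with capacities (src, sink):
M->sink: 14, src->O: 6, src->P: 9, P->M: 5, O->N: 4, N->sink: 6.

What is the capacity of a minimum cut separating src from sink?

Max flow = 9 (via 2 augmenting paths).
In the residual at optimum, the set reachable from src is {O, P, src}.
Cut edges: P->M (cap 5), O->N (cap 4). Sum = 9.

9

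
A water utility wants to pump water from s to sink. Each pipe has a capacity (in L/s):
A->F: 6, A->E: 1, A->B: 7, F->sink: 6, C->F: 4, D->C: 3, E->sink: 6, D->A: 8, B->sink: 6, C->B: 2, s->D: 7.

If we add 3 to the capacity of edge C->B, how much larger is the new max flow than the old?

Original max flow = 7.
Edge C->B does not cross the min cut (source side {s}), so extra capacity there cannot help.
New max flow = 7. Increase = 0.

0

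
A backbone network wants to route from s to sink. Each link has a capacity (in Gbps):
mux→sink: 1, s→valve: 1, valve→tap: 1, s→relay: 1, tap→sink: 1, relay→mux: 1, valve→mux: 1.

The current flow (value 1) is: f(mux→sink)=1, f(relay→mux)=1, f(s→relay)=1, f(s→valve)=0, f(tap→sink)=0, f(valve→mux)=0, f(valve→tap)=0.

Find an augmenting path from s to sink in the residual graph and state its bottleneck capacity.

s→valve→tap→sink, bottleneck 1

Residual along s→valve→tap→sink: s→valve: 1, valve→tap: 1, tap→sink: 1.
Bottleneck = min = 1.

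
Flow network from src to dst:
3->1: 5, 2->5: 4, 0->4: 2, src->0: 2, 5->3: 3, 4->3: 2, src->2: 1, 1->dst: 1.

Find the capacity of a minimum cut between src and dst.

1

Max flow = 1 (via 1 augmenting path).
In the residual at optimum, the set reachable from src is {0, 1, 2, 3, 4, 5, src}.
Cut edges: 1->dst (cap 1). Sum = 1.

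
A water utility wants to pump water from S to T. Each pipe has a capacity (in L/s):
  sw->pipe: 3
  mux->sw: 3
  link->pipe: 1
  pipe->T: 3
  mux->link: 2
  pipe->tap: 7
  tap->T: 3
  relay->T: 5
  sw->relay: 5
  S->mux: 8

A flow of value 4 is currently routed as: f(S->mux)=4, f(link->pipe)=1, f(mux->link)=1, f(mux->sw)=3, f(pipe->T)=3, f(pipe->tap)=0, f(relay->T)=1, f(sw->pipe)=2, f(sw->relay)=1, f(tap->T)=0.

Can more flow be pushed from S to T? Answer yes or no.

Residual reachable from S: {S, link, mux}; T is not reachable.
Saturated cut: mux->sw, link->pipe with total capacity 4 = current flow value. Flow is maximum.

No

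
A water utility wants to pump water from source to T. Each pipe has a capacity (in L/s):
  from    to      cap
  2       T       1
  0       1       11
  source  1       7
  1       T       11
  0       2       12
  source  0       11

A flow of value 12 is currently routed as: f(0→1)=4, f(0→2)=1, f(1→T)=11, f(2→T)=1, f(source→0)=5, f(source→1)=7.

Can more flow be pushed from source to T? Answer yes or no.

Residual reachable from source: {0, 1, 2, source}; T is not reachable.
Saturated cut: 2→T, 1→T with total capacity 12 = current flow value. Flow is maximum.

No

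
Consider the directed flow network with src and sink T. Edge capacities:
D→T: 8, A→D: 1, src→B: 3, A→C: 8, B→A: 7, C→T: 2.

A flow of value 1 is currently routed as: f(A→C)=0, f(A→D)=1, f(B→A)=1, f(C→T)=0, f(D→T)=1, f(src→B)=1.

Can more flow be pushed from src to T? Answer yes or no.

Residual path src→B→A→C→T has bottleneck 2 > 0.
Pushing 2 along it raises the flow to 3, so the given flow is not maximum.

Yes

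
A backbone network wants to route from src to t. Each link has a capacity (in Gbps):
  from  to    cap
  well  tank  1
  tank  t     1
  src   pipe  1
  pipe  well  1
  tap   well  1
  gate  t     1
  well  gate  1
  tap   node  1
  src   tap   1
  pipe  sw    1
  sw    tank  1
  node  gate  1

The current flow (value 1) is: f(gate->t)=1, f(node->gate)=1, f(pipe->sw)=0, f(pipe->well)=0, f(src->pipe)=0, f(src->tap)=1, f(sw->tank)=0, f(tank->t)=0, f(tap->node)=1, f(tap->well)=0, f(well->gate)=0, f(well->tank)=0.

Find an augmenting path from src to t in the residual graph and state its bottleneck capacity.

src->pipe->well->tank->t, bottleneck 1

Residual along src->pipe->well->tank->t: src->pipe: 1, pipe->well: 1, well->tank: 1, tank->t: 1.
Bottleneck = min = 1.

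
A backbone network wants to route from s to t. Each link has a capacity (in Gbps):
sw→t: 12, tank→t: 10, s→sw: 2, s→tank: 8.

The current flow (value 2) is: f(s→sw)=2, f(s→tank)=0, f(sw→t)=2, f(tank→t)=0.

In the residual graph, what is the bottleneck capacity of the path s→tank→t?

8

Residual capacities along the path: s→tank: 8, tank→t: 10.
Minimum is 8.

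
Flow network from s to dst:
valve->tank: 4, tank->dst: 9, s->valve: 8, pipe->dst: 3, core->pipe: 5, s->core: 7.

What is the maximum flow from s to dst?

7

Augment s->valve->tank->dst: bottleneck 4. Total 4.
Augment s->core->pipe->dst: bottleneck 3. Total 7.
No augmenting path remains in the residual graph.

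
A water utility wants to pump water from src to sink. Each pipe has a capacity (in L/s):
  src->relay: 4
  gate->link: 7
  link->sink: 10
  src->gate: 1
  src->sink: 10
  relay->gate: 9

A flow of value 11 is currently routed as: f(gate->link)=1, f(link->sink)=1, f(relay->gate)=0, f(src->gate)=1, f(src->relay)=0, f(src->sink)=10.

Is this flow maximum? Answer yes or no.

No

Residual path src->relay->gate->link->sink has bottleneck 4 > 0.
Pushing 4 along it raises the flow to 15, so the given flow is not maximum.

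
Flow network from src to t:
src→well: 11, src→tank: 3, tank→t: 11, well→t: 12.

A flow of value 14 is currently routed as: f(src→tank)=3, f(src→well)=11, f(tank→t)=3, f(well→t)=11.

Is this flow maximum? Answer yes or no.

Residual reachable from src: {src}; t is not reachable.
Saturated cut: src→well, src→tank with total capacity 14 = current flow value. Flow is maximum.

Yes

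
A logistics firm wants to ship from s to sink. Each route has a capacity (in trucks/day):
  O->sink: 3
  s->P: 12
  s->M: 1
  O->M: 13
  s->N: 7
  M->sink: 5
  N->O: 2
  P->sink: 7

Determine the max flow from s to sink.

10

Augment s->M->sink: bottleneck 1. Total 1.
Augment s->P->sink: bottleneck 7. Total 8.
Augment s->N->O->sink: bottleneck 2. Total 10.
No augmenting path remains in the residual graph.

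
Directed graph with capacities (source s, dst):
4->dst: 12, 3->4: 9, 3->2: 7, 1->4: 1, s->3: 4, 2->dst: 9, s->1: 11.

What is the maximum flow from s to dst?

Augment s->3->2->dst: bottleneck 4. Total 4.
Augment s->1->4->dst: bottleneck 1. Total 5.
No augmenting path remains in the residual graph.

5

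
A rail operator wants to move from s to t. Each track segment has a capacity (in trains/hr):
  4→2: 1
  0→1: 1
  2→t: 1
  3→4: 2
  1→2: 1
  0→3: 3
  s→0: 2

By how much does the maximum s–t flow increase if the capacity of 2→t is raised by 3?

1

Original max flow = 1.
After raising cap(2→t), augmenting paths through that edge carry 1 more unit.
New max flow = 2. Increase = 1.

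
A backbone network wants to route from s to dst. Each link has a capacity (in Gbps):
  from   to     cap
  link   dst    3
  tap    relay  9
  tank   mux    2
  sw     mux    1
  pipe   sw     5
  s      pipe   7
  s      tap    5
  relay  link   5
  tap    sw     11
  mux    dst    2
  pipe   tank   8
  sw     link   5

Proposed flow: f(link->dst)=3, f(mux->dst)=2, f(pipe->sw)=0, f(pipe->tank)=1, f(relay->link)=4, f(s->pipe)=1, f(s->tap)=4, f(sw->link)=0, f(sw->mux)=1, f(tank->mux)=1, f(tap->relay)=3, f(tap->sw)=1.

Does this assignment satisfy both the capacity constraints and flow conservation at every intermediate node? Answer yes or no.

No

Conservation fails at relay: inflow 3 ≠ outflow 4.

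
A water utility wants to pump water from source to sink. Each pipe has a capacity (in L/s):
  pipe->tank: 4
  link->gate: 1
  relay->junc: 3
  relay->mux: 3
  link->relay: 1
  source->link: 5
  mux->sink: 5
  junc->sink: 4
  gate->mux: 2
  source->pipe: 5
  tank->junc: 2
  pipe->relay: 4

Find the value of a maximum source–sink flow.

Augment source->pipe->tank->junc->sink: bottleneck 2. Total 2.
Augment source->pipe->relay->junc->sink: bottleneck 2. Total 4.
Augment source->pipe->relay->mux->sink: bottleneck 1. Total 5.
Augment source->link->relay->mux->sink: bottleneck 1. Total 6.
Augment source->link->gate->mux->sink: bottleneck 1. Total 7.
No augmenting path remains in the residual graph.

7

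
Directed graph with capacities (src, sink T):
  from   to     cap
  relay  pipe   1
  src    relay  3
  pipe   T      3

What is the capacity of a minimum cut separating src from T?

1

Max flow = 1 (via 1 augmenting path).
In the residual at optimum, the set reachable from src is {relay, src}.
Cut edges: relay→pipe (cap 1). Sum = 1.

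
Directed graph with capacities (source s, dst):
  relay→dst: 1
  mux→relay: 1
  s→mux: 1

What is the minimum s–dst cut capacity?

1

Max flow = 1 (via 1 augmenting path).
In the residual at optimum, the set reachable from s is {s}.
Cut edges: s→mux (cap 1). Sum = 1.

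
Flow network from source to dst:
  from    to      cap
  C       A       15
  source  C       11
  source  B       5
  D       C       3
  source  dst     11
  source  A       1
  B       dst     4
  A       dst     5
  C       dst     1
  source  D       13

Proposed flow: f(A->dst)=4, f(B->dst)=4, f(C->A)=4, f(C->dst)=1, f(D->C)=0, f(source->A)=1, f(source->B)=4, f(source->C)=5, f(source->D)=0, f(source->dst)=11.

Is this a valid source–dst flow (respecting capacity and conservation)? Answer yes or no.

Conservation fails at A: inflow 5 ≠ outflow 4.

No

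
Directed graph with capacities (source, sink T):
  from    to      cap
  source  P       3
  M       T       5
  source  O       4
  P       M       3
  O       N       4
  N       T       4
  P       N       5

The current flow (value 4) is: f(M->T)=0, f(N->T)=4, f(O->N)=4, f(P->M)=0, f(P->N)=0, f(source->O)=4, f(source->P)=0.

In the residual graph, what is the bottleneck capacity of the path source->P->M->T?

3

Residual capacities along the path: source->P: 3, P->M: 3, M->T: 5.
Minimum is 3.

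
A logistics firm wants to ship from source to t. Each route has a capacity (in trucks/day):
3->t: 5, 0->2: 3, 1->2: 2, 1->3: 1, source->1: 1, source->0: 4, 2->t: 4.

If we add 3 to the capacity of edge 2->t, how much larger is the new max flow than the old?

0

Original max flow = 4.
Edge 2->t does not cross the min cut (source side {0, source}), so extra capacity there cannot help.
New max flow = 4. Increase = 0.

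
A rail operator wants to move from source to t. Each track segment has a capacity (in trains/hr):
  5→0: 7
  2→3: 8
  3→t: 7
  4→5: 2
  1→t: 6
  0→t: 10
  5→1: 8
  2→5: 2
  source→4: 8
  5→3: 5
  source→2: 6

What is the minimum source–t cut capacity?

Max flow = 8 (via 3 augmenting paths).
In the residual at optimum, the set reachable from source is {4, source}.
Cut edges: source→2 (cap 6), 4→5 (cap 2). Sum = 8.

8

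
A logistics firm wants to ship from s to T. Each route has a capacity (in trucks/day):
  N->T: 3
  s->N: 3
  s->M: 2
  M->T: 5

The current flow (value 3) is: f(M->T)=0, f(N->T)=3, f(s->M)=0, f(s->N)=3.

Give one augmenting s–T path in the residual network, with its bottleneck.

s->M->T, bottleneck 2

Residual along s->M->T: s->M: 2, M->T: 5.
Bottleneck = min = 2.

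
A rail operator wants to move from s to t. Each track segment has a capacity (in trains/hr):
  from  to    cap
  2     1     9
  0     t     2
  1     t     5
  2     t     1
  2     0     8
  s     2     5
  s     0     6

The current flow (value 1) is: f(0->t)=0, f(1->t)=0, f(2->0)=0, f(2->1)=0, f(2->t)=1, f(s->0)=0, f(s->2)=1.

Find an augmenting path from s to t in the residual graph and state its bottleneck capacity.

s->0->t, bottleneck 2

Residual along s->0->t: s->0: 6, 0->t: 2.
Bottleneck = min = 2.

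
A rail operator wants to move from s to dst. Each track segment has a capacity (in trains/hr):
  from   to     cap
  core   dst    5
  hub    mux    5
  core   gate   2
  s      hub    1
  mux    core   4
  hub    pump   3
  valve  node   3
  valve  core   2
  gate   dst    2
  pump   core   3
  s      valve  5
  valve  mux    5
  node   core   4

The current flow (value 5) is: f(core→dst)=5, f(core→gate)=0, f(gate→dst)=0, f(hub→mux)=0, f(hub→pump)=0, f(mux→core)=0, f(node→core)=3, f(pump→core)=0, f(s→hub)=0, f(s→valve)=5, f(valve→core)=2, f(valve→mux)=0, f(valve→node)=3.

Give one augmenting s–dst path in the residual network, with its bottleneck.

s→hub→mux→core→gate→dst, bottleneck 1

Residual along s→hub→mux→core→gate→dst: s→hub: 1, hub→mux: 5, mux→core: 4, core→gate: 2, gate→dst: 2.
Bottleneck = min = 1.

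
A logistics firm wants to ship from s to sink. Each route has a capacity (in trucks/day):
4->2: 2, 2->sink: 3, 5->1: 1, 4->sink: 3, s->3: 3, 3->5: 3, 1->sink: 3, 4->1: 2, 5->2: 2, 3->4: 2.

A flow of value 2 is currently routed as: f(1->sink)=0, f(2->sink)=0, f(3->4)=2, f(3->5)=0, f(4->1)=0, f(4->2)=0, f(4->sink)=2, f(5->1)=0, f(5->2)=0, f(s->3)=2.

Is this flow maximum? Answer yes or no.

Residual path s->3->5->2->sink has bottleneck 1 > 0.
Pushing 1 along it raises the flow to 3, so the given flow is not maximum.

No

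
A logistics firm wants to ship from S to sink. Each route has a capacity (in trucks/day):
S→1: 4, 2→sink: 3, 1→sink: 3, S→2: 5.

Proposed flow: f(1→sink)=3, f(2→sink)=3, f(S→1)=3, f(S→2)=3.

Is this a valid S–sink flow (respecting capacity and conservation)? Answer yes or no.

Every edge has 0 ≤ f(e) ≤ cap(e).
At each intermediate node, inflow equals outflow.

Yes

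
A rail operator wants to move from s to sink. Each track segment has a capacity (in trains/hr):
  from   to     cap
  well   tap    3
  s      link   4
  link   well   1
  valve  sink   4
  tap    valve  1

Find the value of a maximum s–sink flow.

Augment s→link→well→tap→valve→sink: bottleneck 1. Total 1.
No augmenting path remains in the residual graph.

1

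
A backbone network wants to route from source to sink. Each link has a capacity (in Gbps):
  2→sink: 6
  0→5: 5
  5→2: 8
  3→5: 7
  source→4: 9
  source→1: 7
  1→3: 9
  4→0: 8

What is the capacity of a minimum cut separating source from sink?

6

Max flow = 6 (via 1 augmenting path).
In the residual at optimum, the set reachable from source is {0, 1, 2, 3, 4, 5, source}.
Cut edges: 2→sink (cap 6). Sum = 6.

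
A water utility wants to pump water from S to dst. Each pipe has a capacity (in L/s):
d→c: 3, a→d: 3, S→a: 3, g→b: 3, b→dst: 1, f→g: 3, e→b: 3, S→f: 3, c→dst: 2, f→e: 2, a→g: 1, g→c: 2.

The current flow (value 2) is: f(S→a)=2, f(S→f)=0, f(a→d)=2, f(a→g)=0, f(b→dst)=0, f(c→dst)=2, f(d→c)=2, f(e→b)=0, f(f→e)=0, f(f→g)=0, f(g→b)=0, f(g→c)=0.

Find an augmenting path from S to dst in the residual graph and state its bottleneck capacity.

Residual along S→a→g→b→dst: S→a: 1, a→g: 1, g→b: 3, b→dst: 1.
Bottleneck = min = 1.

S→a→g→b→dst, bottleneck 1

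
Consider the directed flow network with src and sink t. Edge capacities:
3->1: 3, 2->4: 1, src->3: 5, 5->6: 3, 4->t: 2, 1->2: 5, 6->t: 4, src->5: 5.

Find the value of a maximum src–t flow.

Augment src->5->6->t: bottleneck 3. Total 3.
Augment src->3->1->2->4->t: bottleneck 1. Total 4.
No augmenting path remains in the residual graph.

4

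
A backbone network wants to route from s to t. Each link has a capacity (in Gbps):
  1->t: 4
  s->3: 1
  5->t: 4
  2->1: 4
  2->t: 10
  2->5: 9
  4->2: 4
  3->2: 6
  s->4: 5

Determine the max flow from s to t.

5

Augment s->3->2->t: bottleneck 1. Total 1.
Augment s->4->2->t: bottleneck 4. Total 5.
No augmenting path remains in the residual graph.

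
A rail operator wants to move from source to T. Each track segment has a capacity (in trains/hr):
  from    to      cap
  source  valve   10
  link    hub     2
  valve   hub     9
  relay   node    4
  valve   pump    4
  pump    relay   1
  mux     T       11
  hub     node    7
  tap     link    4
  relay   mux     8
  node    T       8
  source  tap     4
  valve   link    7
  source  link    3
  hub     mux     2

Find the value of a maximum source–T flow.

10

Augment source→valve→hub→mux→T: bottleneck 2. Total 2.
Augment source→valve→hub→node→T: bottleneck 7. Total 9.
Augment source→valve→pump→relay→mux→T: bottleneck 1. Total 10.
No augmenting path remains in the residual graph.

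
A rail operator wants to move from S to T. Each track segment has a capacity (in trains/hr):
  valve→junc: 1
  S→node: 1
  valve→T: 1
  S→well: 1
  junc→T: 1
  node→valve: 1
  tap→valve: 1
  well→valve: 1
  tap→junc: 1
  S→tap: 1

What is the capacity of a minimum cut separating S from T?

2

Max flow = 2 (via 2 augmenting paths).
In the residual at optimum, the set reachable from S is {S, junc, node, tap, valve, well}.
Cut edges: valve→T (cap 1), junc→T (cap 1). Sum = 2.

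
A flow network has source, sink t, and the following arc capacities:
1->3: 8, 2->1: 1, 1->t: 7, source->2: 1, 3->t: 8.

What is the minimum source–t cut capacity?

1

Max flow = 1 (via 1 augmenting path).
In the residual at optimum, the set reachable from source is {source}.
Cut edges: source->2 (cap 1). Sum = 1.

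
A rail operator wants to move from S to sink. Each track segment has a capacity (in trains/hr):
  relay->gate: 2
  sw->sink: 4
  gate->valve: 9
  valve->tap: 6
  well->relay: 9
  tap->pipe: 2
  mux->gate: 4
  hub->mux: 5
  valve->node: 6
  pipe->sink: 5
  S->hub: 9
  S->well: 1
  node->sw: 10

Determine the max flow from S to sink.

Augment S->hub->mux->gate->valve->node->sw->sink: bottleneck 4. Total 4.
Augment S->well->relay->gate->valve->tap->pipe->sink: bottleneck 1. Total 5.
No augmenting path remains in the residual graph.

5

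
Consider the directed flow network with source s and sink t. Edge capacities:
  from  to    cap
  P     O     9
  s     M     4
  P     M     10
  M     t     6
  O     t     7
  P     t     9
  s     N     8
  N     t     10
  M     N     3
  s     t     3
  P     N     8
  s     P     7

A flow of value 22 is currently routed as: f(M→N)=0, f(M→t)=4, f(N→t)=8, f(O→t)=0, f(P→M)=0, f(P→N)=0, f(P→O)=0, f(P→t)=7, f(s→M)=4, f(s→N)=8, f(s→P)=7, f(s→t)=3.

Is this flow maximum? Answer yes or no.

Yes

Residual reachable from s: {s}; t is not reachable.
Saturated cut: s→P, s→M, s→N, s→t with total capacity 22 = current flow value. Flow is maximum.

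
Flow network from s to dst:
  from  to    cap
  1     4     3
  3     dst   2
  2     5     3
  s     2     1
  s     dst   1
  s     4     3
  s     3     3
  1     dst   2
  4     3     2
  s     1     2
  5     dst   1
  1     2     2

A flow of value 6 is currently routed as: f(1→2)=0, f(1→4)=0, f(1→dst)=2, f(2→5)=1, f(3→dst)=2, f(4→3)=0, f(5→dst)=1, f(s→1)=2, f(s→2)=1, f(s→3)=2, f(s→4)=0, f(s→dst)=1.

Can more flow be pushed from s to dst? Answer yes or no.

No

Residual reachable from s: {3, 4, s}; dst is not reachable.
Saturated cut: s→1, s→2, s→dst, 3→dst with total capacity 6 = current flow value. Flow is maximum.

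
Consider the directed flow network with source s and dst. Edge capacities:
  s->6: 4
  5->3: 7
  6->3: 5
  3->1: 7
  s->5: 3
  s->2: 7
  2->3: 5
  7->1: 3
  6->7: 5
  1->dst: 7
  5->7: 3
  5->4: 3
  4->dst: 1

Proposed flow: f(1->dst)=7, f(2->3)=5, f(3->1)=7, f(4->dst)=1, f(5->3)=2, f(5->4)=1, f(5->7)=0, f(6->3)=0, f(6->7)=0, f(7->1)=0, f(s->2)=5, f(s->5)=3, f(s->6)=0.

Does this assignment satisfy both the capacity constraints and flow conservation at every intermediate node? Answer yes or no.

Yes

Every edge has 0 ≤ f(e) ≤ cap(e).
At each intermediate node, inflow equals outflow.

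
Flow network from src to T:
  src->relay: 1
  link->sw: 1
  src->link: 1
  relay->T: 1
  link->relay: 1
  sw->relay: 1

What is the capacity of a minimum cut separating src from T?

Max flow = 1 (via 1 augmenting path).
In the residual at optimum, the set reachable from src is {link, relay, src, sw}.
Cut edges: relay->T (cap 1). Sum = 1.

1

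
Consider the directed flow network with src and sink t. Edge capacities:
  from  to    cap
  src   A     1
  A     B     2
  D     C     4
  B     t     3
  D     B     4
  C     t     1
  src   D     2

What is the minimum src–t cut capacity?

Max flow = 3 (via 3 augmenting paths).
In the residual at optimum, the set reachable from src is {src}.
Cut edges: src→D (cap 2), src→A (cap 1). Sum = 3.

3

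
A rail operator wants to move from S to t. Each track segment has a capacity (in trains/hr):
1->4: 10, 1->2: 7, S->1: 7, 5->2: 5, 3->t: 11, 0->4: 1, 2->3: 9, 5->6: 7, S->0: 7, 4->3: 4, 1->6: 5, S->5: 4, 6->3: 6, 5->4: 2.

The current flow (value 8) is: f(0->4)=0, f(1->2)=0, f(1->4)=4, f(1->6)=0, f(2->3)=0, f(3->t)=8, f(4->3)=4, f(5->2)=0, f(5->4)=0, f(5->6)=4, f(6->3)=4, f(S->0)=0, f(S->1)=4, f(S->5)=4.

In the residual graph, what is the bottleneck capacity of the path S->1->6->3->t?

2

Residual capacities along the path: S->1: 3, 1->6: 5, 6->3: 2, 3->t: 3.
Minimum is 2.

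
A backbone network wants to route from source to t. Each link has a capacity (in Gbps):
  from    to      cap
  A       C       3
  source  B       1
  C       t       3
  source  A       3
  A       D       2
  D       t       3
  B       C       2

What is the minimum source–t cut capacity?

4

Max flow = 4 (via 3 augmenting paths).
In the residual at optimum, the set reachable from source is {source}.
Cut edges: source→B (cap 1), source→A (cap 3). Sum = 4.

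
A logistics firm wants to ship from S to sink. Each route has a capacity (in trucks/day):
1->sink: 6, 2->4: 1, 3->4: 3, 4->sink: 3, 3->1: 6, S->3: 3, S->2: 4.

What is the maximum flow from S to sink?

4

Augment S->3->1->sink: bottleneck 3. Total 3.
Augment S->2->4->sink: bottleneck 1. Total 4.
No augmenting path remains in the residual graph.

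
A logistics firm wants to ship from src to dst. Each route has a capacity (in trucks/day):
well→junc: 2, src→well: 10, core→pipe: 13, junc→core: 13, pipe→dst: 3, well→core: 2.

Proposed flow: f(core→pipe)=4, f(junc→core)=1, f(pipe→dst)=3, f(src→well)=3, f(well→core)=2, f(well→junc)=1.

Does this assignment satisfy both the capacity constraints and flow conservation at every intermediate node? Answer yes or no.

Conservation fails at core: inflow 3 ≠ outflow 4.

No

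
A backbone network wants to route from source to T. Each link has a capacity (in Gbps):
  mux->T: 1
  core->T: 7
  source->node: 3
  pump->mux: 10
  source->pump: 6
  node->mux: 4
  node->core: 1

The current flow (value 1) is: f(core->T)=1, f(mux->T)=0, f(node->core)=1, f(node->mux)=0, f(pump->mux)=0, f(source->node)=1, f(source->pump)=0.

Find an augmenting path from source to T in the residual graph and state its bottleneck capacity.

source->node->mux->T, bottleneck 1

Residual along source->node->mux->T: source->node: 2, node->mux: 4, mux->T: 1.
Bottleneck = min = 1.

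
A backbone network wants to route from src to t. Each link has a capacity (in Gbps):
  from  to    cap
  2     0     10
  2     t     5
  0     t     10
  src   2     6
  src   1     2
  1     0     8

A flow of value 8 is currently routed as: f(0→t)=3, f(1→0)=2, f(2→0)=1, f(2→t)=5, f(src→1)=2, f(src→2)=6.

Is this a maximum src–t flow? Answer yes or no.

Yes

Residual reachable from src: {src}; t is not reachable.
Saturated cut: src→2, src→1 with total capacity 8 = current flow value. Flow is maximum.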